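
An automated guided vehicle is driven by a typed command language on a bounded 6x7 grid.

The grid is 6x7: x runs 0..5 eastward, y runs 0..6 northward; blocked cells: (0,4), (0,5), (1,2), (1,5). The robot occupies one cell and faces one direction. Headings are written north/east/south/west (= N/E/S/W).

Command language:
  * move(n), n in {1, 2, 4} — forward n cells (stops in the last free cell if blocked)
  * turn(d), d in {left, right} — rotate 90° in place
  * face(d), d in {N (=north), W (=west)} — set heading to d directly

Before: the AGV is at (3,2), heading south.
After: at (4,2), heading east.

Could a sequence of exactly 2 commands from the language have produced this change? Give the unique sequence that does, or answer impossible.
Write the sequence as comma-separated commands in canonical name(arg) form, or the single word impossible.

turn(left), move(1)

key: position moved to (4,2) AND the heading swung to E — translation plus rotation needed
t0: at (3,2), heading south
[1] after turn(left): at (3,2), heading east
[2] after move(1): at (4,2), heading east
all 49 alternatives checked — unique.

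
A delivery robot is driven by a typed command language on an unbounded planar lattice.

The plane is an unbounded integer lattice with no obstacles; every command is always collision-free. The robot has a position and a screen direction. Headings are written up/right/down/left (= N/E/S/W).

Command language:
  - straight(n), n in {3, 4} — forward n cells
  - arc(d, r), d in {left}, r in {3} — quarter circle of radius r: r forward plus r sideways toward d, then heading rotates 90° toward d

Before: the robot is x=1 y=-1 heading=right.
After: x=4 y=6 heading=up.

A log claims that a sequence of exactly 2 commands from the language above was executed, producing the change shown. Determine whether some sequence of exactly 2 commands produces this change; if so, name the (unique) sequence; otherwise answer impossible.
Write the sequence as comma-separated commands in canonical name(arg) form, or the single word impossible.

key: order matters: swapping arc(left, 3) and straight(4) lands elsewhere
t0: x=1 y=-1 heading=right
[1] after arc(left, 3): x=4 y=2 heading=up
[2] after straight(4): x=4 y=6 heading=up
uniquely the one of 9 2-step routes that fits.

arc(left, 3), straight(4)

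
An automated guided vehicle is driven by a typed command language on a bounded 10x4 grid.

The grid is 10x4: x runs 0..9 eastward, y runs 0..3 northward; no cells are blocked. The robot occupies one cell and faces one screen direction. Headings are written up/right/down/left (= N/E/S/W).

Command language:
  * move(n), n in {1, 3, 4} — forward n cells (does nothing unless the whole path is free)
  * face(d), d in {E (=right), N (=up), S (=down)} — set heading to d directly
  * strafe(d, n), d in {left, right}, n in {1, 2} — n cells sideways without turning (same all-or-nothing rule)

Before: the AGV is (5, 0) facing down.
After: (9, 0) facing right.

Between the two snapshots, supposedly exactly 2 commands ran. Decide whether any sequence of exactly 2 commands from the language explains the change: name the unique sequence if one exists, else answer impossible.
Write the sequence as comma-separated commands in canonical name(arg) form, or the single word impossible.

face(E), move(4)

key: position moved to (9,0) AND the heading swung to E — translation plus rotation needed
start: (5, 0) facing down
step 1 (face(E)): (5, 0) facing right
step 2 (move(4)): (9, 0) facing right
all 100 alternatives checked — unique.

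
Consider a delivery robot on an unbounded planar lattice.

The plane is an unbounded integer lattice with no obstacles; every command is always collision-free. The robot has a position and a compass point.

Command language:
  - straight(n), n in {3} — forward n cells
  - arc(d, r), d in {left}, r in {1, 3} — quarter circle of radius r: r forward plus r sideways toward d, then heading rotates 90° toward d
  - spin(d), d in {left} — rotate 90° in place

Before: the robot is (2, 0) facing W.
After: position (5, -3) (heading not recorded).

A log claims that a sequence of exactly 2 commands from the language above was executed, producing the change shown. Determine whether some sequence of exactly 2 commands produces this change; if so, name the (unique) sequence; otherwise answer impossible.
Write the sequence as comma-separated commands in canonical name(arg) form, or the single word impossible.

spin(left), arc(left, 3)

key: running arc(left, 3) before spin(left) would end elsewhere — order is forced
t0: (2, 0) facing W
[1] after spin(left): (2, 0) facing S
[2] after arc(left, 3): (5, -3) facing E
uniquely the one of 16 2-step routes that fits.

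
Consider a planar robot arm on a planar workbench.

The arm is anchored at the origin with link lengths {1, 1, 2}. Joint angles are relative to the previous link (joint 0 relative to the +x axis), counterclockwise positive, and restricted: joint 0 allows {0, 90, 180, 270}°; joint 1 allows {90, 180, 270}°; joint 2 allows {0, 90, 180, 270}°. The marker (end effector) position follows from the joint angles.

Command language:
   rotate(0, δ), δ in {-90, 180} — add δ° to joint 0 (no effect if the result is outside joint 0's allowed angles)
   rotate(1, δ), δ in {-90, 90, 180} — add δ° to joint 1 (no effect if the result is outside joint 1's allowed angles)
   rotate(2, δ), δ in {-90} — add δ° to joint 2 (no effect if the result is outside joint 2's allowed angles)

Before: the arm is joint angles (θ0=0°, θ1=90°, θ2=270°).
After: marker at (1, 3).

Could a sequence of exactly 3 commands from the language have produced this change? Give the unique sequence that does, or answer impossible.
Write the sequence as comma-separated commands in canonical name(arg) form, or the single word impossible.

rotate(2, -90), rotate(2, -90), rotate(2, -90)

from: joint angles (θ0=0°, θ1=90°, θ2=270°)
t=1 rotate(2, -90) ⇒ joint angles (θ0=0°, θ1=90°, θ2=180°)
t=2 rotate(2, -90) ⇒ joint angles (θ0=0°, θ1=90°, θ2=90°)
t=3 rotate(2, -90) ⇒ joint angles (θ0=0°, θ1=90°, θ2=0°)
no other 3-command option fits: unique.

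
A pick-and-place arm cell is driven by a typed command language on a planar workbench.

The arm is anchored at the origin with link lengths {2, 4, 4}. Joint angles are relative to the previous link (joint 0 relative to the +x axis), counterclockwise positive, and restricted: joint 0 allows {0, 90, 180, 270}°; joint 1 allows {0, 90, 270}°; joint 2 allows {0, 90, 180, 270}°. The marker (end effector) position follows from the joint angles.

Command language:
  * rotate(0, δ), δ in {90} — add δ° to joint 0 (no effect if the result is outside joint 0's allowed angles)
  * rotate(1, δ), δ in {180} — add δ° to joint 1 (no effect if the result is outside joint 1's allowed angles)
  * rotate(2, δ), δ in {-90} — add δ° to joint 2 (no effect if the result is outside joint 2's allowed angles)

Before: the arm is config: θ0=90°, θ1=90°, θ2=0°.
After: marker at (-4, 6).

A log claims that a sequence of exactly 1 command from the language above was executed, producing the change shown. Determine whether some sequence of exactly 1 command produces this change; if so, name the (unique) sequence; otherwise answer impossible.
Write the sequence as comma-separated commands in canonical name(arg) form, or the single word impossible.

rotate(2, -90)

initial: config: θ0=90°, θ1=90°, θ2=0°
t=1 rotate(2, -90) ⇒ config: θ0=90°, θ1=90°, θ2=270°
all 3 alternatives checked — unique.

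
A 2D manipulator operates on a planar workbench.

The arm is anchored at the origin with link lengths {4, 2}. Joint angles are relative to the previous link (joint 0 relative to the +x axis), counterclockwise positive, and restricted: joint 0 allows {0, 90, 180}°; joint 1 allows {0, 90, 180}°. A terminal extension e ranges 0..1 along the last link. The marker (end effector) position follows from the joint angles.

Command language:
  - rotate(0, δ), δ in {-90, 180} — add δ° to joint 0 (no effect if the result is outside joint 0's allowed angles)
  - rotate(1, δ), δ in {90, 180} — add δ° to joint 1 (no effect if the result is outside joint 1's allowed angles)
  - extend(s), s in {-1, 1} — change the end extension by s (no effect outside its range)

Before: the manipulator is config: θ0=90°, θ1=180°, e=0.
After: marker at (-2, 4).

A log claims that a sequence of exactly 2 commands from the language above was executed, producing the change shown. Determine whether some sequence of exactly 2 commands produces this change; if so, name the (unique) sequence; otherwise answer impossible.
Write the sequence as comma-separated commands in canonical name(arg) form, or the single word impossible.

key: running rotate(1, 90) before rotate(1, 180) would end elsewhere — order is forced
t0: config: θ0=90°, θ1=180°, e=0
step 1 (rotate(1, 180)): config: θ0=90°, θ1=0°, e=0
step 2 (rotate(1, 90)): config: θ0=90°, θ1=90°, e=0
no other 2-command option fits: unique.

rotate(1, 180), rotate(1, 90)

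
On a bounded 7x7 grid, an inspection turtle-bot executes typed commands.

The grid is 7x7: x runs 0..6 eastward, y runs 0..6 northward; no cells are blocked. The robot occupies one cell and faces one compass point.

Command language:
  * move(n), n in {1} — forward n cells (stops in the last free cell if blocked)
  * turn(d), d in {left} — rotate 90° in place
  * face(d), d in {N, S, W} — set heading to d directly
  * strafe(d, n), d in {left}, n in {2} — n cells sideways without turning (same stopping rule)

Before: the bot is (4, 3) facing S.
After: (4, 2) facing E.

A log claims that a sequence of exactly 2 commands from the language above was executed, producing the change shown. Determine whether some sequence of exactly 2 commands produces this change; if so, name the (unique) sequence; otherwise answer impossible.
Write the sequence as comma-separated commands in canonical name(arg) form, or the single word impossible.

move(1), turn(left)

key: cell and facing (now E) both changed — the 2 commands mix motion and turning
from: (4, 3) facing S
[1] after move(1): (4, 2) facing S
[2] after turn(left): (4, 2) facing E
all 36 alternatives checked — unique.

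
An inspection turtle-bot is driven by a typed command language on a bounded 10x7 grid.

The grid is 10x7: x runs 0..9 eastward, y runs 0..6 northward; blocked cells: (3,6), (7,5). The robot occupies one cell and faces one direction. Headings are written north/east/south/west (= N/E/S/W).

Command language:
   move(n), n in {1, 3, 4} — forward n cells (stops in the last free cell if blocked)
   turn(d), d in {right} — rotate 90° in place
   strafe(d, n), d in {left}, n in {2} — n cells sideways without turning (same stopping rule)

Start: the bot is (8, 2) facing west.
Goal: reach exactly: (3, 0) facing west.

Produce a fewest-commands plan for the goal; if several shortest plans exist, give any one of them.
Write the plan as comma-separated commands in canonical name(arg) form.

initial: (8, 2) facing west
1. strafe(left, 2) → (8, 0) facing west
2. move(1) → (7, 0) facing west
3. move(4) → (3, 0) facing west
nothing shorter than 3 reaches the goal.

strafe(left, 2), move(1), move(4)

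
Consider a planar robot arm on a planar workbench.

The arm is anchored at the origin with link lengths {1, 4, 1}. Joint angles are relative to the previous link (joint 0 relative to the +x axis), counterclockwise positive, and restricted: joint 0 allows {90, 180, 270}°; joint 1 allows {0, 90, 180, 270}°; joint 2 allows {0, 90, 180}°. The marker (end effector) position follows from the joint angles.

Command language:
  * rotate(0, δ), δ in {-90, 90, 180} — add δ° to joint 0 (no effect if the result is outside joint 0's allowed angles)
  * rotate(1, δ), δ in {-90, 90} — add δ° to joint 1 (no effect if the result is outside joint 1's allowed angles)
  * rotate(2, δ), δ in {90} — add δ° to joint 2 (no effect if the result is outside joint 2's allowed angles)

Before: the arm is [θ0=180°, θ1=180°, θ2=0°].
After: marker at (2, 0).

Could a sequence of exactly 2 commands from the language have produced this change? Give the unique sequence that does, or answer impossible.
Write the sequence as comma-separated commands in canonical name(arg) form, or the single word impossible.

rotate(2, 90), rotate(2, 90)

t0: [θ0=180°, θ1=180°, θ2=0°]
step 1 (rotate(2, 90)): [θ0=180°, θ1=180°, θ2=90°]
step 2 (rotate(2, 90)): [θ0=180°, θ1=180°, θ2=180°]
uniquely the one of 36 2-step routes that fits.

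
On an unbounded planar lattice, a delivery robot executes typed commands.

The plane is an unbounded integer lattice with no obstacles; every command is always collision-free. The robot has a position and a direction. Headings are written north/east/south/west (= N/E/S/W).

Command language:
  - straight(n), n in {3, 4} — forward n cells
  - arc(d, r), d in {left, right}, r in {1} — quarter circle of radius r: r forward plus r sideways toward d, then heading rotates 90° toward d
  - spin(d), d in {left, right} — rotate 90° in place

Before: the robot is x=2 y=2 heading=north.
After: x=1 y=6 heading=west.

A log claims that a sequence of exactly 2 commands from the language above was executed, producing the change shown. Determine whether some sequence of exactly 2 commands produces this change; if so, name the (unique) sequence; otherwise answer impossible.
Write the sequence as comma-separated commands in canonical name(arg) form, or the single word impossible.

straight(3), arc(left, 1)

key: position moved to (1,6) AND the heading swung to W — translation plus rotation needed
start: x=2 y=2 heading=north
1. straight(3) → x=2 y=5 heading=north
2. arc(left, 1) → x=1 y=6 heading=west
all 36 alternatives checked — unique.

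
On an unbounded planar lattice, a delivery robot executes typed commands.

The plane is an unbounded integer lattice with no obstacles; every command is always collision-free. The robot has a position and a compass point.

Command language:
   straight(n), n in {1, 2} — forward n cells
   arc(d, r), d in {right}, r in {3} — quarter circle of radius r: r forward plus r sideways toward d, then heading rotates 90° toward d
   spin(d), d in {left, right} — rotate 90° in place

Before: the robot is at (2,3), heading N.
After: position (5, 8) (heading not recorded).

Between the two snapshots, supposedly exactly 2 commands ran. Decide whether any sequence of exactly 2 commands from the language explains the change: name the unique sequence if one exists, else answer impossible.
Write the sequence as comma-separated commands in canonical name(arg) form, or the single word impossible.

key: running arc(right, 3) before straight(2) would end elsewhere — order is forced
initial: at (2,3), heading N
t=1 straight(2) ⇒ at (2,5), heading N
t=2 arc(right, 3) ⇒ at (5,8), heading E
uniquely the one of 25 2-step routes that fits.

straight(2), arc(right, 3)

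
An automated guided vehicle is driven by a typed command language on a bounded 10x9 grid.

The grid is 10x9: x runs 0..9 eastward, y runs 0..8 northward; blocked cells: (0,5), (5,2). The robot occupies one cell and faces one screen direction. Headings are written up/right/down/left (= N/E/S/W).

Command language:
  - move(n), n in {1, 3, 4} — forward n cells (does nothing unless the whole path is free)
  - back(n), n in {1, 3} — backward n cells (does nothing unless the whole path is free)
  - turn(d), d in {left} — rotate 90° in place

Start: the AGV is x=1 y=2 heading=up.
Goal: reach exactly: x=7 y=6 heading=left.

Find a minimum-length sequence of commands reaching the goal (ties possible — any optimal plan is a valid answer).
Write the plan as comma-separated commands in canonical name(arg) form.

move(4), turn(left), back(3), back(3)

begin: x=1 y=2 heading=up
[1] after move(4): x=1 y=6 heading=up
[2] after turn(left): x=1 y=6 heading=left
[3] after back(3): x=4 y=6 heading=left
[4] after back(3): x=7 y=6 heading=left
shorter routes all fall short; 4 is best.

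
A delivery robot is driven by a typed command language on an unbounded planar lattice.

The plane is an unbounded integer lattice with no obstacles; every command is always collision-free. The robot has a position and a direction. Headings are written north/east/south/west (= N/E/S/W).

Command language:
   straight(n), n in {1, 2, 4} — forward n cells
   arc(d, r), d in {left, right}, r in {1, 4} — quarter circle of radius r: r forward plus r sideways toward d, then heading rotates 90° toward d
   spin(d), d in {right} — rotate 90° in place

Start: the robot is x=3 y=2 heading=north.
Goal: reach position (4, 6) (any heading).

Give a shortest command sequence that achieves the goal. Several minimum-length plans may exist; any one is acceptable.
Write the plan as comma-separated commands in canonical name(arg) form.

straight(1), straight(2), arc(right, 1)

initial: x=3 y=2 heading=north
1. straight(1) → x=3 y=3 heading=north
2. straight(2) → x=3 y=5 heading=north
3. arc(right, 1) → x=4 y=6 heading=east
no 2-step plan works, so 3 is optimal.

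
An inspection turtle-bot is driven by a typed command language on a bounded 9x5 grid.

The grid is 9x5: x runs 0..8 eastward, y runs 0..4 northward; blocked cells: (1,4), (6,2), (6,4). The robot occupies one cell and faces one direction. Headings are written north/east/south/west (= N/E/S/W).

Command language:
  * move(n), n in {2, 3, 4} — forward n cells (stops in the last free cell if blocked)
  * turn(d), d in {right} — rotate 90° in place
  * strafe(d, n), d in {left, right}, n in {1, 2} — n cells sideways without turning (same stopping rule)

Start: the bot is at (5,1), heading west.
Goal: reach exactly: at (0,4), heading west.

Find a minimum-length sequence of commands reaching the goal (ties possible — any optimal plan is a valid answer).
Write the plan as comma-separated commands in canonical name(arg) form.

initial: at (5,1), heading west
[1] after move(2): at (3,1), heading west
[2] after move(3): at (0,1), heading west
[3] after strafe(right, 1): at (0,2), heading west
[4] after strafe(right, 2): at (0,4), heading west
nothing shorter than 4 reaches the goal.

move(2), move(3), strafe(right, 1), strafe(right, 2)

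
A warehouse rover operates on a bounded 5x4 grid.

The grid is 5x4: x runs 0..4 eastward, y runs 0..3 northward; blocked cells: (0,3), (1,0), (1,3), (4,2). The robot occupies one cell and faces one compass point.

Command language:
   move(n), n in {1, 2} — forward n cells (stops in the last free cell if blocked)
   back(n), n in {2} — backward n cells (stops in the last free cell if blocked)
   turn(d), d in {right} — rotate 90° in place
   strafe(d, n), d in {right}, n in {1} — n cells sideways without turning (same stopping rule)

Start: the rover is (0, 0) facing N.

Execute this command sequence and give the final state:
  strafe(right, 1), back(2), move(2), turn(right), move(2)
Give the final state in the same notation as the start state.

initial: (0, 0) facing N
[1] after strafe(right, 1): (0, 0) facing N
[2] after back(2): (0, 0) facing N
[3] after move(2): (0, 2) facing N
[4] after turn(right): (0, 2) facing E
[5] after move(2): (2, 2) facing E

(2, 2) facing E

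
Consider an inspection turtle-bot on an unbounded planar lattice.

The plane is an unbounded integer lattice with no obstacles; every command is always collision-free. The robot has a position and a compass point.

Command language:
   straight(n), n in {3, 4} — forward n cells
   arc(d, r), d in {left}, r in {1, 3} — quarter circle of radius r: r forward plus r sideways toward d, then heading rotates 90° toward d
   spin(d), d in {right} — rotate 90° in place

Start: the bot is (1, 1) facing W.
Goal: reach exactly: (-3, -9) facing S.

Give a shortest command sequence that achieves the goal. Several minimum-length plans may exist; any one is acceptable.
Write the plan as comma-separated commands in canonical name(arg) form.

begin: (1, 1) facing W
step 1 (straight(3)): (-2, 1) facing W
step 2 (arc(left, 1)): (-3, 0) facing S
step 3 (straight(3)): (-3, -3) facing S
step 4 (straight(3)): (-3, -6) facing S
step 5 (straight(3)): (-3, -9) facing S
no 4-step plan works, so 5 is optimal.

straight(3), arc(left, 1), straight(3), straight(3), straight(3)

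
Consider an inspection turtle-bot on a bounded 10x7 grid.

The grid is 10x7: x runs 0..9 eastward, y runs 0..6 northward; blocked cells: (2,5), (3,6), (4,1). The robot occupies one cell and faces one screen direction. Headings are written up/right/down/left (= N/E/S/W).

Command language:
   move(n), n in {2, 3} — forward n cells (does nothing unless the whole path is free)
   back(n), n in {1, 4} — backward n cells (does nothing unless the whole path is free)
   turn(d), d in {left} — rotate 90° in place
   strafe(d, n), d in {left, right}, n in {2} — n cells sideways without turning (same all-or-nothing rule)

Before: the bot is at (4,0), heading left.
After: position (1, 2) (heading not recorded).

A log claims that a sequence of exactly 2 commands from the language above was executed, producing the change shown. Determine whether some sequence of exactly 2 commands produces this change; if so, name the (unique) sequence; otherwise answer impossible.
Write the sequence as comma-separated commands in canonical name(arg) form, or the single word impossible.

key: running strafe(right, 2) before move(3) would end elsewhere — order is forced
from: at (4,0), heading left
[1] after move(3): at (1,0), heading left
[2] after strafe(right, 2): at (1,2), heading left
no rival 2-sequence matches.

move(3), strafe(right, 2)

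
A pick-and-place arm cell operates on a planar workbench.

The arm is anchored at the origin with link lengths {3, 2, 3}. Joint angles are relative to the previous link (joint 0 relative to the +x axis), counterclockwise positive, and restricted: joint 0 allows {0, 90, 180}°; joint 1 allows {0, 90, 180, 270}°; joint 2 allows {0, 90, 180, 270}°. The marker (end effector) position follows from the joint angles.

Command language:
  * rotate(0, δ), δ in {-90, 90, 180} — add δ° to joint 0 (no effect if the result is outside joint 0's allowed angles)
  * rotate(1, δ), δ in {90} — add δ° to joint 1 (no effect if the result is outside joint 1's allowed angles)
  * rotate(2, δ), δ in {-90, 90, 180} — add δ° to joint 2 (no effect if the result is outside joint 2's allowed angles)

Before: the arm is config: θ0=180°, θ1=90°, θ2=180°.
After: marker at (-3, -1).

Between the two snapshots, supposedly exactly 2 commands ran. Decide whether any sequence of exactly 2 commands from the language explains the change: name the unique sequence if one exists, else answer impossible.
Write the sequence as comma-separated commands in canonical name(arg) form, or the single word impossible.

from: config: θ0=180°, θ1=90°, θ2=180°
[1] after rotate(1, 90): config: θ0=180°, θ1=180°, θ2=180°
[2] after rotate(1, 90): config: θ0=180°, θ1=270°, θ2=180°
no other 2-command option fits: unique.

rotate(1, 90), rotate(1, 90)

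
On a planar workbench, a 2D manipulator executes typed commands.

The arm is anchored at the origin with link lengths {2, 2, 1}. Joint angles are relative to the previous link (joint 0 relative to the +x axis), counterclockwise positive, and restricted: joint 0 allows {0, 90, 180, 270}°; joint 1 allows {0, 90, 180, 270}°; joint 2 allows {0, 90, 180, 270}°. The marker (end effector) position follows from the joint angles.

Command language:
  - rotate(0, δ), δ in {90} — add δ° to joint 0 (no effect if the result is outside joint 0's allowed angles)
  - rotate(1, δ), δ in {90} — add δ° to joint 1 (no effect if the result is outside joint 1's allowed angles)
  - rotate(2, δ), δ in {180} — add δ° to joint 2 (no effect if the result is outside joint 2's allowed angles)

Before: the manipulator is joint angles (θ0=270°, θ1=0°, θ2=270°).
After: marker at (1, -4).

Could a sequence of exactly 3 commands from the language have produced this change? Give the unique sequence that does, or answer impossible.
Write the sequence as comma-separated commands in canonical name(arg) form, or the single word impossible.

rotate(2, 180), rotate(2, 180), rotate(2, 180)

t0: joint angles (θ0=270°, θ1=0°, θ2=270°)
1. rotate(2, 180) → joint angles (θ0=270°, θ1=0°, θ2=90°)
2. rotate(2, 180) → joint angles (θ0=270°, θ1=0°, θ2=270°)
3. rotate(2, 180) → joint angles (θ0=270°, θ1=0°, θ2=90°)
all 27 alternatives checked — unique.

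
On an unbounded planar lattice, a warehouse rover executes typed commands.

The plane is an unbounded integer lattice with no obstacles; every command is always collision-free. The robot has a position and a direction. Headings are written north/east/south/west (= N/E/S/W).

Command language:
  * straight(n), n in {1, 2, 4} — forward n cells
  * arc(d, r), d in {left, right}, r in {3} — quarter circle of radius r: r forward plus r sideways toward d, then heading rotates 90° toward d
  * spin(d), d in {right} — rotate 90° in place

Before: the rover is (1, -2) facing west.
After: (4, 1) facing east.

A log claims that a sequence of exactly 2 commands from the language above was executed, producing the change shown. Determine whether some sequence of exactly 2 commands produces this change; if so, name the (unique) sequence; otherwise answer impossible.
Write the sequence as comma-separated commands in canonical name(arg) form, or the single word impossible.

spin(right), arc(right, 3)

key: position moved to (4,1) AND the heading swung to E — translation plus rotation needed
t0: (1, -2) facing west
[1] after spin(right): (1, -2) facing north
[2] after arc(right, 3): (4, 1) facing east
no rival 2-sequence matches.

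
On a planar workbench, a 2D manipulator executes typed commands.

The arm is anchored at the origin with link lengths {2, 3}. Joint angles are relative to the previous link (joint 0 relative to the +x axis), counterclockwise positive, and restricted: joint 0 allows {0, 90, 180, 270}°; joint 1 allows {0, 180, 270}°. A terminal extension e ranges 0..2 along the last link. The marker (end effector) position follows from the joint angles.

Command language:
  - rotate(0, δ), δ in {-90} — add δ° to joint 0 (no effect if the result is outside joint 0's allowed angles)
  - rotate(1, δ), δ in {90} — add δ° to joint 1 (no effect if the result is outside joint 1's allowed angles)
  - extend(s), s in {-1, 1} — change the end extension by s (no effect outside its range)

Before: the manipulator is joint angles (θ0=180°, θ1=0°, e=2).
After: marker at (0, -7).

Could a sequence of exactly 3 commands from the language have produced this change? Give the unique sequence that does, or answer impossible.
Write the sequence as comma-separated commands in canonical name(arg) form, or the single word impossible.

rotate(0, -90), rotate(0, -90), rotate(0, -90)

initial: joint angles (θ0=180°, θ1=0°, e=2)
1. rotate(0, -90) → joint angles (θ0=90°, θ1=0°, e=2)
2. rotate(0, -90) → joint angles (θ0=0°, θ1=0°, e=2)
3. rotate(0, -90) → joint angles (θ0=270°, θ1=0°, e=2)
uniquely the one of 64 3-step routes that fits.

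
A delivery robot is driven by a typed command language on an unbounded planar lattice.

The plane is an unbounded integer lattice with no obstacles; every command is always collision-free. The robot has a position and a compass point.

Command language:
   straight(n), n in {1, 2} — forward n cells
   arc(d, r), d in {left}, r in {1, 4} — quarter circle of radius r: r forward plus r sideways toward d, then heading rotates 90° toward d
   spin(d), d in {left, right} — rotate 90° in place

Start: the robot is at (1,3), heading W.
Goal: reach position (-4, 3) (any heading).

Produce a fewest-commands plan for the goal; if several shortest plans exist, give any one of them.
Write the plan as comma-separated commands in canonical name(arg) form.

from: at (1,3), heading W
t=1 straight(2) ⇒ at (-1,3), heading W
t=2 straight(2) ⇒ at (-3,3), heading W
t=3 straight(1) ⇒ at (-4,3), heading W
no 2-step plan works, so 3 is optimal.

straight(2), straight(2), straight(1)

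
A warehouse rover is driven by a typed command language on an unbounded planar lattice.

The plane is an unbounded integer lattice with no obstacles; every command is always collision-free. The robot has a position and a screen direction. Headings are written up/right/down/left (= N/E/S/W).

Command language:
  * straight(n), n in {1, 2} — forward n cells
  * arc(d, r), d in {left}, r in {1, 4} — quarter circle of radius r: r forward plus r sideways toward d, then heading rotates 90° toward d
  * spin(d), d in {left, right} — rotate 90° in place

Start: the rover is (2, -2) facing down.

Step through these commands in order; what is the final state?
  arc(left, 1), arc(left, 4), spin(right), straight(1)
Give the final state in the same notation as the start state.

(8, 1) facing right

begin: (2, -2) facing down
1. arc(left, 1) → (3, -3) facing right
2. arc(left, 4) → (7, 1) facing up
3. spin(right) → (7, 1) facing right
4. straight(1) → (8, 1) facing right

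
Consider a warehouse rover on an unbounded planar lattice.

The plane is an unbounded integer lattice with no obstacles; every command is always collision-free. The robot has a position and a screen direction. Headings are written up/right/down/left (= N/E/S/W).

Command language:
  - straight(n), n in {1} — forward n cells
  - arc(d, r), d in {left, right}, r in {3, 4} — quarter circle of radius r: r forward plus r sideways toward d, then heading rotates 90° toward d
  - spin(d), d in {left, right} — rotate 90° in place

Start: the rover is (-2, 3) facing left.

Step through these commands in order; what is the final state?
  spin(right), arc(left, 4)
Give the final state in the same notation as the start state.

(-6, 7) facing left

from: (-2, 3) facing left
[1] after spin(right): (-2, 3) facing up
[2] after arc(left, 4): (-6, 7) facing left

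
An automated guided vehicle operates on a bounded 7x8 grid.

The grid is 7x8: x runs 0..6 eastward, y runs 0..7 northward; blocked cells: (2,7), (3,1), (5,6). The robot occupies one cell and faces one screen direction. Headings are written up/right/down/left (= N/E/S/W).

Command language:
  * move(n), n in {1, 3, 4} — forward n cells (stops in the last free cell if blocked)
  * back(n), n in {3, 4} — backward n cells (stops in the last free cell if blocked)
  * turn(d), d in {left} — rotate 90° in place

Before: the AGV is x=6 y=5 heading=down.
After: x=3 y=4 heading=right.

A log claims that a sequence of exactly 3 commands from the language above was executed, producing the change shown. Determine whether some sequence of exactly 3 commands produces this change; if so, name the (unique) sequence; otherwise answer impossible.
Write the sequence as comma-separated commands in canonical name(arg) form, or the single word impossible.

move(1), turn(left), back(3)

key: cell and facing (now E) both changed — the 3 commands mix motion and turning
begin: x=6 y=5 heading=down
[1] after move(1): x=6 y=4 heading=down
[2] after turn(left): x=6 y=4 heading=right
[3] after back(3): x=3 y=4 heading=right
no rival 3-sequence matches.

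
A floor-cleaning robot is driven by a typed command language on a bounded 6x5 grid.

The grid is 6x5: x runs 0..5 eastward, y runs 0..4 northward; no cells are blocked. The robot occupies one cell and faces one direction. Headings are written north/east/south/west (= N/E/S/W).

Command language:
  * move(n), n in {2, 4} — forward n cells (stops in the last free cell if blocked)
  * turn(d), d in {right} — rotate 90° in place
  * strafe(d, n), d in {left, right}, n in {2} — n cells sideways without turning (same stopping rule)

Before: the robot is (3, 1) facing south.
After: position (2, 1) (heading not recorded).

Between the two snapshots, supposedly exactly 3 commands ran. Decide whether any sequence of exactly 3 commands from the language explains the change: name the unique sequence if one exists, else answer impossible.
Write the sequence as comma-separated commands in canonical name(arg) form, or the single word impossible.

strafe(right, 2), strafe(right, 2), strafe(left, 2)

key: the second strafe(right, 2) runs into the grid edge before its full distance
t0: (3, 1) facing south
step 1 (strafe(right, 2)): (1, 1) facing south
step 2 (strafe(right, 2)): (0, 1) facing south
step 3 (strafe(left, 2)): (2, 1) facing south
all 125 alternatives checked — unique.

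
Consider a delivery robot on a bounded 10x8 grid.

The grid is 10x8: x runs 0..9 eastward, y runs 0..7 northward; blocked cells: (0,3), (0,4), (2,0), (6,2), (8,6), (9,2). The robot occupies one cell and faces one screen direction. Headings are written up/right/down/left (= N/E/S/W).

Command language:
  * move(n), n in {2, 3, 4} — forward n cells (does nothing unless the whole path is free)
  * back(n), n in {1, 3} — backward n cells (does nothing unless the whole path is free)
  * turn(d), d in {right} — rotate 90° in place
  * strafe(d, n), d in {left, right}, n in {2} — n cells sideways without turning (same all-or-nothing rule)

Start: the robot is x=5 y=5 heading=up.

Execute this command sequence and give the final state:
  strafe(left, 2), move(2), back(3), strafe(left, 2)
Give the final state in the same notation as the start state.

begin: x=5 y=5 heading=up
1. strafe(left, 2) → x=3 y=5 heading=up
2. move(2) → x=3 y=7 heading=up
3. back(3) → x=3 y=4 heading=up
4. strafe(left, 2) → x=1 y=4 heading=up

x=1 y=4 heading=up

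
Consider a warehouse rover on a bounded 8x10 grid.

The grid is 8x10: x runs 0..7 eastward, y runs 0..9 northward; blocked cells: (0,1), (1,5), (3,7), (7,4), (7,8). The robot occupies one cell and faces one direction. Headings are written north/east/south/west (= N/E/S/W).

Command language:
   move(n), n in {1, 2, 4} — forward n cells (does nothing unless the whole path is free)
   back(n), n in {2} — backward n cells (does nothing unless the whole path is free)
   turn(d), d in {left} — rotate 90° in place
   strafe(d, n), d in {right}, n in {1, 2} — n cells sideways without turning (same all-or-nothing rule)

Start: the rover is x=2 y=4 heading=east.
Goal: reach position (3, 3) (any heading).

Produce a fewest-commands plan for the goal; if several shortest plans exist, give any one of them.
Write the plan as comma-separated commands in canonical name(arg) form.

move(1), strafe(right, 1)

initial: x=2 y=4 heading=east
1. move(1) → x=3 y=4 heading=east
2. strafe(right, 1) → x=3 y=3 heading=east
minimal: 2 command(s), checked below 2.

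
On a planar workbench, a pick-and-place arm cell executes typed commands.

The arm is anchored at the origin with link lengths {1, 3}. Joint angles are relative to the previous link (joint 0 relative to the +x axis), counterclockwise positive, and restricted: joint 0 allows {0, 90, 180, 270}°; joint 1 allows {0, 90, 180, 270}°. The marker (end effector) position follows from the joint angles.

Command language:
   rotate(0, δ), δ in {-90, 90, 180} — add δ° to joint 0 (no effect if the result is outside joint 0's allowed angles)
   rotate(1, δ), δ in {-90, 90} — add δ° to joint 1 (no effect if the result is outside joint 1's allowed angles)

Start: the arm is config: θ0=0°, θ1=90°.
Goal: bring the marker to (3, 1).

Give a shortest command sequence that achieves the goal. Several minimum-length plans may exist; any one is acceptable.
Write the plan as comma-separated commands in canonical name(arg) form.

start: config: θ0=0°, θ1=90°
[1] after rotate(1, 90): config: θ0=0°, θ1=180°
[2] after rotate(1, 90): config: θ0=0°, θ1=270°
[3] after rotate(0, 90): config: θ0=90°, θ1=270°
nothing shorter than 3 reaches the goal.

rotate(1, 90), rotate(1, 90), rotate(0, 90)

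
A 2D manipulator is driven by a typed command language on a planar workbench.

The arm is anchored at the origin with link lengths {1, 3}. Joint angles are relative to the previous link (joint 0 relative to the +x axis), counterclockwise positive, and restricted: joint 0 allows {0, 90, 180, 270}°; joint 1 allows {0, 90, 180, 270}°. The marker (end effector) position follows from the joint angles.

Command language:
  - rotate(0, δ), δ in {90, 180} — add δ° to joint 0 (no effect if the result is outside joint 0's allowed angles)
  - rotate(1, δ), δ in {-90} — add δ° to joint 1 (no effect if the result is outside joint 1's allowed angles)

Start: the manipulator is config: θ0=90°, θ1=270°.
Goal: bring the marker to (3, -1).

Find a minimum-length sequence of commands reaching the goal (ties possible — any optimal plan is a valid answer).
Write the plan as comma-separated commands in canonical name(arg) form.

begin: config: θ0=90°, θ1=270°
[1] after rotate(0, 180): config: θ0=270°, θ1=270°
[2] after rotate(1, -90): config: θ0=270°, θ1=180°
[3] after rotate(1, -90): config: θ0=270°, θ1=90°
no 2-step plan works, so 3 is optimal.

rotate(0, 180), rotate(1, -90), rotate(1, -90)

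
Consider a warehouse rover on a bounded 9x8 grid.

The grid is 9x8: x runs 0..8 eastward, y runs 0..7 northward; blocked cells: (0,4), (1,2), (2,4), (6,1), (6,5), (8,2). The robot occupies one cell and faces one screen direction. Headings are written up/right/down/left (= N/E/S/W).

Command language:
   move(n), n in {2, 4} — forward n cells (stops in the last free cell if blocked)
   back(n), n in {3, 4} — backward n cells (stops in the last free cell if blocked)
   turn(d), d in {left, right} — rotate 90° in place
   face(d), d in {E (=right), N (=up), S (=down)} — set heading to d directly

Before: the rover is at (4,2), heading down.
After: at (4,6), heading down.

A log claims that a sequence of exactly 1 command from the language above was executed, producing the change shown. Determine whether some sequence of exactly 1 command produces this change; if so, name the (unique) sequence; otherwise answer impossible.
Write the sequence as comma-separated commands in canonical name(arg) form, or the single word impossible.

key: heading stays S — the single command does not turn
t0: at (4,2), heading down
t=1 back(4) ⇒ at (4,6), heading down
no rival 1-sequence matches.

back(4)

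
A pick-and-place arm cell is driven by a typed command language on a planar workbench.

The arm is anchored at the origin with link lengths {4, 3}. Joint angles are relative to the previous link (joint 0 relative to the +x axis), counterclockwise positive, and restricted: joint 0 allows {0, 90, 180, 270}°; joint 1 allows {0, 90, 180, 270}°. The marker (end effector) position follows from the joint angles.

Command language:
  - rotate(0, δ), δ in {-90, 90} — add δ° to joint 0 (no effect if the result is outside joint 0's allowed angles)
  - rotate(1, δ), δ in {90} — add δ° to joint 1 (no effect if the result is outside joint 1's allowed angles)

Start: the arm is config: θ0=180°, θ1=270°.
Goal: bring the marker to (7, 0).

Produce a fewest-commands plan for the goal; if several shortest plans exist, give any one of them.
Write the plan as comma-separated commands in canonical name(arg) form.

initial: config: θ0=180°, θ1=270°
t=1 rotate(0, -90) ⇒ config: θ0=90°, θ1=270°
t=2 rotate(0, -90) ⇒ config: θ0=0°, θ1=270°
t=3 rotate(1, 90) ⇒ config: θ0=0°, θ1=0°
no 2-step plan works, so 3 is optimal.

rotate(0, -90), rotate(0, -90), rotate(1, 90)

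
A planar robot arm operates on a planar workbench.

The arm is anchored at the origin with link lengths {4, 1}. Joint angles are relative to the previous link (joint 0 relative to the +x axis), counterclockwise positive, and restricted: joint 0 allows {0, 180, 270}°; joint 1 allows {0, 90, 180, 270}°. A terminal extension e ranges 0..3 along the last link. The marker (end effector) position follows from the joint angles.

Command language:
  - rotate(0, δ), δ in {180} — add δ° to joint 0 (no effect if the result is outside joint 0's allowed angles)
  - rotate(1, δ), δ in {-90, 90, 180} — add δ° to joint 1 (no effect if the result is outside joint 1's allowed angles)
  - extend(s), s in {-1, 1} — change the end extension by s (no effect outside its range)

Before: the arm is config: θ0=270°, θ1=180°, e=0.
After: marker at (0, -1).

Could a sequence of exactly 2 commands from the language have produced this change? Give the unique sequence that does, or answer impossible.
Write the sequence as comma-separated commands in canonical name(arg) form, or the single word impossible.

start: config: θ0=270°, θ1=180°, e=0
[1] after extend(1): config: θ0=270°, θ1=180°, e=1
[2] after extend(1): config: θ0=270°, θ1=180°, e=2
all 36 alternatives checked — unique.

extend(1), extend(1)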